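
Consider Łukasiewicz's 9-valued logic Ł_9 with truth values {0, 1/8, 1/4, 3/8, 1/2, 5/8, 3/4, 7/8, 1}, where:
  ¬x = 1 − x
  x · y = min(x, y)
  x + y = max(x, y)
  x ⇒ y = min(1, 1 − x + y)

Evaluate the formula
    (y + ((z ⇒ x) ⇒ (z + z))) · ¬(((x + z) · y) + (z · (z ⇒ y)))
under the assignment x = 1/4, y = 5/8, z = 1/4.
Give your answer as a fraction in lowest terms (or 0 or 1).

z ⇒ x = 1/4 ⇒ 1/4 = 1
z + z = 1/4 + 1/4 = 1/4
(z ⇒ x) ⇒ (z + z) = 1 ⇒ 1/4 = 1/4
y + ((z ⇒ x) ⇒ (z + z)) = 5/8 + 1/4 = 5/8
x + z = 1/4 + 1/4 = 1/4
(x + z) · y = 1/4 · 5/8 = 1/4
z ⇒ y = 1/4 ⇒ 5/8 = 1
z · (z ⇒ y) = 1/4 · 1 = 1/4
((x + z) · y) + (z · (z ⇒ y)) = 1/4 + 1/4 = 1/4
¬(((x + z) · y) + (z · (z ⇒ y))) = ¬1/4 = 3/4
(y + ((z ⇒ x) ⇒ (z + z))) · ¬(((x + z) · y) + (z · (z ⇒ y))) = 5/8 · 3/4 = 5/8

5/8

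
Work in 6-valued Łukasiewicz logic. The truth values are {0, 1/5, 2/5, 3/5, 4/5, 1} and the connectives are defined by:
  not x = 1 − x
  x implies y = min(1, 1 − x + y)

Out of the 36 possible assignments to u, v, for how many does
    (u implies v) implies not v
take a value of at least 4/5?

16

value 1: 12 assignments (counts)
value 4/5: 4 assignments (counts)
value 3/5: 4 assignments
value 2/5: 5 assignments
value 1/5: 5 assignments
value 0: 6 assignments
So 16 of the 36 assignments meet the threshold.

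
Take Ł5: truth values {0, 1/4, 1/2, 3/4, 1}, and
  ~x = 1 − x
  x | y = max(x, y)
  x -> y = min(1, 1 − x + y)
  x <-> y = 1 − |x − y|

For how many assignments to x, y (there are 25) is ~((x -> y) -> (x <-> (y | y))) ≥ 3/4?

3

value 1: 1 assignment (counts)
value 3/4: 2 assignments (counts)
value 1/2: 3 assignments
value 1/4: 4 assignments
value 0: 15 assignments
So 3 of the 25 assignments meet the threshold.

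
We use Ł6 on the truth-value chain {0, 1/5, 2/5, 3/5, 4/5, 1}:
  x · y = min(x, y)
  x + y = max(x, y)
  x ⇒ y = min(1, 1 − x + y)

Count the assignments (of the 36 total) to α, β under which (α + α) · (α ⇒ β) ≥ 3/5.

value 1: 1 assignment (counts)
value 4/5: 4 assignments (counts)
value 3/5: 7 assignments (counts)
value 2/5: 9 assignments
value 1/5: 8 assignments
value 0: 7 assignments
So 12 of the 36 assignments meet the threshold.

12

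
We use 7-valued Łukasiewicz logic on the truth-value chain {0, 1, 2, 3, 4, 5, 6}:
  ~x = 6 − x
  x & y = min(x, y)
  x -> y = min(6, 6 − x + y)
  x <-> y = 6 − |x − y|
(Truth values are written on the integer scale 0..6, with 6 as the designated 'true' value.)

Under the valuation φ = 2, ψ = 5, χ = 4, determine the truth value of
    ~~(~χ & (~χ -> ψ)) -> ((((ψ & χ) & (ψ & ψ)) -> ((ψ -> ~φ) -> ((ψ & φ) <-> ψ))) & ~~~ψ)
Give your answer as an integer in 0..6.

~χ = ~4 = 2
~χ = ~4 = 2
~χ -> ψ = 2 -> 5 = 6
~χ & (~χ -> ψ) = 2 & 6 = 2
~(~χ & (~χ -> ψ)) = ~2 = 4
~~(~χ & (~χ -> ψ)) = ~4 = 2
ψ & χ = 5 & 4 = 4
ψ & ψ = 5 & 5 = 5
(ψ & χ) & (ψ & ψ) = 4 & 5 = 4
~φ = ~2 = 4
ψ -> ~φ = 5 -> 4 = 5
ψ & φ = 5 & 2 = 2
(ψ & φ) <-> ψ = 2 <-> 5 = 3
(ψ -> ~φ) -> ((ψ & φ) <-> ψ) = 5 -> 3 = 4
((ψ & χ) & (ψ & ψ)) -> ((ψ -> ~φ) -> ((ψ & φ) <-> ψ)) = 4 -> 4 = 6
~ψ = ~5 = 1
~~ψ = ~1 = 5
~~~ψ = ~5 = 1
(((ψ & χ) & (ψ & ψ)) -> ((ψ -> ~φ) -> ((ψ & φ) <-> ψ))) & ~~~ψ = 6 & 1 = 1
~~(~χ & (~χ -> ψ)) -> ((((ψ & χ) & (ψ & ψ)) -> ((ψ -> ~φ) -> ((ψ & φ) <-> ψ))) & ~~~ψ) = 2 -> 1 = 5

5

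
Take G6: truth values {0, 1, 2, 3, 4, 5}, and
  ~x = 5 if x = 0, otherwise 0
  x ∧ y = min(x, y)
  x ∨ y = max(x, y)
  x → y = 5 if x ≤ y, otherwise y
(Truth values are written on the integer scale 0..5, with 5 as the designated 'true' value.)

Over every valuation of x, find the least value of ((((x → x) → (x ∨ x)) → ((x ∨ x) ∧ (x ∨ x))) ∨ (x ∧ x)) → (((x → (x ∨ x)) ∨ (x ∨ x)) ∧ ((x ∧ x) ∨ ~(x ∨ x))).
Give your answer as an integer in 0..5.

Take x = 1:
x → x = 1 → 1 = 5
x ∨ x = 1 ∨ 1 = 1
(x → x) → (x ∨ x) = 5 → 1 = 1
x ∨ x = 1 ∨ 1 = 1
x ∨ x = 1 ∨ 1 = 1
(x ∨ x) ∧ (x ∨ x) = 1 ∧ 1 = 1
((x → x) → (x ∨ x)) → ((x ∨ x) ∧ (x ∨ x)) = 1 → 1 = 5
x ∧ x = 1 ∧ 1 = 1
(((x → x) → (x ∨ x)) → ((x ∨ x) ∧ (x ∨ x))) ∨ (x ∧ x) = 5 ∨ 1 = 5
x ∨ x = 1 ∨ 1 = 1
x → (x ∨ x) = 1 → 1 = 5
x ∨ x = 1 ∨ 1 = 1
(x → (x ∨ x)) ∨ (x ∨ x) = 5 ∨ 1 = 5
x ∧ x = 1 ∧ 1 = 1
x ∨ x = 1 ∨ 1 = 1
~(x ∨ x) = ~1 = 0
(x ∧ x) ∨ ~(x ∨ x) = 1 ∨ 0 = 1
((x → (x ∨ x)) ∨ (x ∨ x)) ∧ ((x ∧ x) ∨ ~(x ∨ x)) = 5 ∧ 1 = 1
((((x → x) → (x ∨ x)) → ((x ∨ x) ∧ (x ∨ x))) ∨ (x ∧ x)) → (((x → (x ∨ x)) ∨ (x ∨ x)) ∧ ((x ∧ x) ∨ ~(x ∨ x))) = 5 → 1 = 1
No assignment yields a value below 1, so this is the minimum.

1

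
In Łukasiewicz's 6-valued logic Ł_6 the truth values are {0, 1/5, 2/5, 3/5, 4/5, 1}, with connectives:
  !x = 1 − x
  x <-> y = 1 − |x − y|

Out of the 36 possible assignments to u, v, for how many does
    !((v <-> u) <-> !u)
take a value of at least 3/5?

11

value 1: 2 assignments (counts)
value 4/5: 3 assignments (counts)
value 3/5: 6 assignments (counts)
value 2/5: 7 assignments
value 1/5: 10 assignments
value 0: 8 assignments
So 11 of the 36 assignments meet the threshold.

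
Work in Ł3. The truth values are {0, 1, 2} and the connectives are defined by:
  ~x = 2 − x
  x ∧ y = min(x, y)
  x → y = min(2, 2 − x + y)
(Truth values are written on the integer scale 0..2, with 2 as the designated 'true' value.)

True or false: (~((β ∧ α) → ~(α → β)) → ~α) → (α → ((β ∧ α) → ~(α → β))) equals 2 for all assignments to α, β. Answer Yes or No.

Yes

α = 0, β = 0 ↦ 2
α = 0, β = 1 ↦ 2
α = 0, β = 2 ↦ 2
α = 1, β = 0 ↦ 2
α = 1, β = 1 ↦ 2
α = 1, β = 2 ↦ 2
α = 2, β = 0 ↦ 2
α = 2, β = 1 ↦ 2
α = 2, β = 2 ↦ 2
Every assignment gives a value ≥ 2.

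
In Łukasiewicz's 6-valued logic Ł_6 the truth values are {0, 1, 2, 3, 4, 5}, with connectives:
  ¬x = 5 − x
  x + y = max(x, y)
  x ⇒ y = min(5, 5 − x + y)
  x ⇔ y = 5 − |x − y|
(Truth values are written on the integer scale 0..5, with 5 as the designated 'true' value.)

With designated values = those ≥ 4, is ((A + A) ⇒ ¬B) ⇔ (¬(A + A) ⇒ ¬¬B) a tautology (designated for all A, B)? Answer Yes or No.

No

Counterexample: take A = 0, B = 0.
A + A = 0 + 0 = 0
¬B = ¬0 = 5
(A + A) ⇒ ¬B = 0 ⇒ 5 = 5
A + A = 0 + 0 = 0
¬(A + A) = ¬0 = 5
¬B = ¬0 = 5
¬¬B = ¬5 = 0
¬(A + A) ⇒ ¬¬B = 5 ⇒ 0 = 0
((A + A) ⇒ ¬B) ⇔ (¬(A + A) ⇒ ¬¬B) = 5 ⇔ 0 = 0
This gives 0, which is below 4.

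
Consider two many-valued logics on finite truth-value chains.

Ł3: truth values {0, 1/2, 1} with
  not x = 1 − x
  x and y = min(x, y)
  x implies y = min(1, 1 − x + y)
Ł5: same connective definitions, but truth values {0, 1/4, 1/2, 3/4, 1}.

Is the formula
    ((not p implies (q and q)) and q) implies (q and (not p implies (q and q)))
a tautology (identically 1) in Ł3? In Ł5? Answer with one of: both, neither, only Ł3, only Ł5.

In Ł3: every assignment gives 1 — tautology.
In Ł5: every assignment gives 1 — tautology.

both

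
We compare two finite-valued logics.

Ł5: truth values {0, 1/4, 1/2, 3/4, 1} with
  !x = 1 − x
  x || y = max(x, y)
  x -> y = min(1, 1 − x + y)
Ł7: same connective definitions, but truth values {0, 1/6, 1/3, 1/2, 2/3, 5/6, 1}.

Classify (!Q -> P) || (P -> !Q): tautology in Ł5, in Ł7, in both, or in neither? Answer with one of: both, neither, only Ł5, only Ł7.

both

In Ł5: every assignment gives 1 — tautology.
In Ł7: every assignment gives 1 — tautology.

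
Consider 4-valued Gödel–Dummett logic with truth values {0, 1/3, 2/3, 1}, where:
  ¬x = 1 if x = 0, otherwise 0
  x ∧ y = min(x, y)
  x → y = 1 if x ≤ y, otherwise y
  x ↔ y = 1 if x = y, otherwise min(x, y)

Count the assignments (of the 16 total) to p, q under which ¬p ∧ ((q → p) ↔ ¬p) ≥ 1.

1

p = 0, q = 0 ↦ 1  ≥
p = 0, q = 1/3 ↦ 0  <
p = 0, q = 2/3 ↦ 0  <
p = 0, q = 1 ↦ 0  <
p = 1/3, q = 0 ↦ 0  <
p = 1/3, q = 1/3 ↦ 0  <
p = 1/3, q = 2/3 ↦ 0  <
p = 1/3, q = 1 ↦ 0  <
p = 2/3, q = 0 ↦ 0  <
p = 2/3, q = 1/3 ↦ 0  <
p = 2/3, q = 2/3 ↦ 0  <
p = 2/3, q = 1 ↦ 0  <
p = 1, q = 0 ↦ 0  <
p = 1, q = 1/3 ↦ 0  <
p = 1, q = 2/3 ↦ 0  <
p = 1, q = 1 ↦ 0  <
So 1 of the 16 assignments meets the threshold.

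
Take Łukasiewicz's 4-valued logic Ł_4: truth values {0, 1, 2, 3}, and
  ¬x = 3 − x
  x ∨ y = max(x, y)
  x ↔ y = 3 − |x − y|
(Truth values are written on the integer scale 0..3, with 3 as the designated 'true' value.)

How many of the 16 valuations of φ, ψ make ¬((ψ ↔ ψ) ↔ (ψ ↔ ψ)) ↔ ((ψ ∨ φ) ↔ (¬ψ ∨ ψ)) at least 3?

1

φ = 0, ψ = 0 ↦ 3  ≥
φ = 0, ψ = 1 ↦ 1  <
φ = 0, ψ = 2 ↦ 0  <
φ = 0, ψ = 3 ↦ 0  <
φ = 1, ψ = 0 ↦ 2  <
φ = 1, ψ = 1 ↦ 1  <
φ = 1, ψ = 2 ↦ 0  <
φ = 1, ψ = 3 ↦ 0  <
φ = 2, ψ = 0 ↦ 1  <
φ = 2, ψ = 1 ↦ 0  <
φ = 2, ψ = 2 ↦ 0  <
φ = 2, ψ = 3 ↦ 0  <
φ = 3, ψ = 0 ↦ 0  <
φ = 3, ψ = 1 ↦ 1  <
φ = 3, ψ = 2 ↦ 1  <
φ = 3, ψ = 3 ↦ 0  <
So 1 of the 16 assignments meets the threshold.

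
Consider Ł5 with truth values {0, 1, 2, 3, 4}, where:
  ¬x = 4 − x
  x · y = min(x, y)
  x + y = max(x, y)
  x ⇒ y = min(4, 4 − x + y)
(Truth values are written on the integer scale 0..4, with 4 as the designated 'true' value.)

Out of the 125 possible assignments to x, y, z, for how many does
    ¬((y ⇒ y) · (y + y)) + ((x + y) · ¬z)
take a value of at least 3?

value 4: 33 assignments (counts)
value 3: 41 assignments (counts)
value 2: 31 assignments
value 1: 15 assignments
value 0: 5 assignments
So 74 of the 125 assignments meet the threshold.

74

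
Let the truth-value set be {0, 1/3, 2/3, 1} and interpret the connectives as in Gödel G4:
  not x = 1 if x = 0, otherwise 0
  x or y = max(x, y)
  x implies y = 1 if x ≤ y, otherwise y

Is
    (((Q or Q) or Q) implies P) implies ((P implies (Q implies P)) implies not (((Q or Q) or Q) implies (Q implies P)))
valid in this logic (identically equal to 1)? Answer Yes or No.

Counterexample: take P = 0, Q = 0.
Q or Q = 0 or 0 = 0
(Q or Q) or Q = 0 or 0 = 0
((Q or Q) or Q) implies P = 0 implies 0 = 1
Q implies P = 0 implies 0 = 1
P implies (Q implies P) = 0 implies 1 = 1
Q or Q = 0 or 0 = 0
(Q or Q) or Q = 0 or 0 = 0
((Q or Q) or Q) implies (Q implies P) = 0 implies 1 = 1
not (((Q or Q) or Q) implies (Q implies P)) = not 1 = 0
(P implies (Q implies P)) implies not (((Q or Q) or Q) implies (Q implies P)) = 1 implies 0 = 0
(((Q or Q) or Q) implies P) implies ((P implies (Q implies P)) implies not (((Q or Q) or Q) implies (Q implies P))) = 1 implies 0 = 0
This gives 0 ≠ 1.

No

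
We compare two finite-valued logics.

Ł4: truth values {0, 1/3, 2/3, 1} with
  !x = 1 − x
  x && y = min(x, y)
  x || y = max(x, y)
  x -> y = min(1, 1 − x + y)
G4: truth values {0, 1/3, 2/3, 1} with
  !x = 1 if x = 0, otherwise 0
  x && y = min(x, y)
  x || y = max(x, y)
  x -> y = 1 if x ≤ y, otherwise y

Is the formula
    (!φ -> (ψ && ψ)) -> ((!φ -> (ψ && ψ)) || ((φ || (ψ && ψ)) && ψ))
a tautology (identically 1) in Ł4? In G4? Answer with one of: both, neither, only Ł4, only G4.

In Ł4: every assignment gives 1 — tautology.
In G4: every assignment gives 1 — tautology.

both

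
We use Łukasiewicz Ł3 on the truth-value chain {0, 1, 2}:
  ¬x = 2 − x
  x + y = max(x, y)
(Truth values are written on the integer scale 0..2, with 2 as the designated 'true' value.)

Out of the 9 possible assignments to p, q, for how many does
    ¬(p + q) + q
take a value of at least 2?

4

p = 0, q = 0 ↦ 2  ≥
p = 0, q = 1 ↦ 1  <
p = 0, q = 2 ↦ 2  ≥
p = 1, q = 0 ↦ 1  <
p = 1, q = 1 ↦ 1  <
p = 1, q = 2 ↦ 2  ≥
p = 2, q = 0 ↦ 0  <
p = 2, q = 1 ↦ 1  <
p = 2, q = 2 ↦ 2  ≥
So 4 of the 9 assignments meet the threshold.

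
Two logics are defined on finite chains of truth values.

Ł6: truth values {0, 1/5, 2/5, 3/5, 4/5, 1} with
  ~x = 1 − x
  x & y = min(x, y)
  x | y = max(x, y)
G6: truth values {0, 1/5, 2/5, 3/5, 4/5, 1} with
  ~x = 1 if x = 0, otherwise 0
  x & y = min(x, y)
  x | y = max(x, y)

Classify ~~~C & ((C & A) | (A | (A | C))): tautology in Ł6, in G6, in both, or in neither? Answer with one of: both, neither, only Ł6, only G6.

neither

In Ł6: at A = 0, C = 0 the value is 0 — not a tautology.
In G6: at A = 0, C = 0 the value is 0 — not a tautology.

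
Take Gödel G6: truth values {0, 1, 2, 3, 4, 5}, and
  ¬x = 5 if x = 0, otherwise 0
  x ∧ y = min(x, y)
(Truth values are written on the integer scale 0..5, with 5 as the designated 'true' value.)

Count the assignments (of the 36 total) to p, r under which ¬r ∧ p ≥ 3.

value 5: 1 assignment (counts)
value 4: 1 assignment (counts)
value 3: 1 assignment (counts)
value 2: 1 assignment
value 1: 1 assignment
value 0: 31 assignments
So 3 of the 36 assignments meet the threshold.

3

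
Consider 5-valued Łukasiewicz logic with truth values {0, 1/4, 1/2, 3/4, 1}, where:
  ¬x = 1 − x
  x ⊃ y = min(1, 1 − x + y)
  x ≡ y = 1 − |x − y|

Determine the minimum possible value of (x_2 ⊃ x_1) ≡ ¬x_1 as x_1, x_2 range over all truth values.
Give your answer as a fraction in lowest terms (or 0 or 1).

0

Take x_1 = 0, x_2 = 1:
x_2 ⊃ x_1 = 1 ⊃ 0 = 0
¬x_1 = ¬0 = 1
(x_2 ⊃ x_1) ≡ ¬x_1 = 0 ≡ 1 = 0
No assignment yields a value below 0, so this is the minimum.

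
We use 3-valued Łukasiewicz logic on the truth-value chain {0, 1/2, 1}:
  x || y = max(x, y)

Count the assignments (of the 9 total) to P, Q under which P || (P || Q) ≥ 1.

5

P = 0, Q = 0 ↦ 0  <
P = 0, Q = 1/2 ↦ 1/2  <
P = 0, Q = 1 ↦ 1  ≥
P = 1/2, Q = 0 ↦ 1/2  <
P = 1/2, Q = 1/2 ↦ 1/2  <
P = 1/2, Q = 1 ↦ 1  ≥
P = 1, Q = 0 ↦ 1  ≥
P = 1, Q = 1/2 ↦ 1  ≥
P = 1, Q = 1 ↦ 1  ≥
So 5 of the 9 assignments meet the threshold.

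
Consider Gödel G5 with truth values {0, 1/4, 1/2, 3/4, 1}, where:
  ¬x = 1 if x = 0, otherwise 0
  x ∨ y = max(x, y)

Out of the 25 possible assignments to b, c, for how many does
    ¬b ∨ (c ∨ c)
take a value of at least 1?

value 1: 9 assignments (counts)
value 3/4: 4 assignments
value 1/2: 4 assignments
value 1/4: 4 assignments
value 0: 4 assignments
So 9 of the 25 assignments meet the threshold.

9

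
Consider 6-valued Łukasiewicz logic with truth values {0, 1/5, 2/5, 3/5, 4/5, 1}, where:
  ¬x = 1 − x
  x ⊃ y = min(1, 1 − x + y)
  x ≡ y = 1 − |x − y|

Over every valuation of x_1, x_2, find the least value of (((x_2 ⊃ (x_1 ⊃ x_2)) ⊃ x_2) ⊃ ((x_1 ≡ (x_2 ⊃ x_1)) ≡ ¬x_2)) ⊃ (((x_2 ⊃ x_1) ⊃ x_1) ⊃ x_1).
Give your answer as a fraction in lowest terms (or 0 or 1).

Take x_1 = 0, x_2 = 3/5:
x_1 ⊃ x_2 = 0 ⊃ 3/5 = 1
x_2 ⊃ (x_1 ⊃ x_2) = 3/5 ⊃ 1 = 1
(x_2 ⊃ (x_1 ⊃ x_2)) ⊃ x_2 = 1 ⊃ 3/5 = 3/5
x_2 ⊃ x_1 = 3/5 ⊃ 0 = 2/5
x_1 ≡ (x_2 ⊃ x_1) = 0 ≡ 2/5 = 3/5
¬x_2 = ¬3/5 = 2/5
(x_1 ≡ (x_2 ⊃ x_1)) ≡ ¬x_2 = 3/5 ≡ 2/5 = 4/5
((x_2 ⊃ (x_1 ⊃ x_2)) ⊃ x_2) ⊃ ((x_1 ≡ (x_2 ⊃ x_1)) ≡ ¬x_2) = 3/5 ⊃ 4/5 = 1
x_2 ⊃ x_1 = 3/5 ⊃ 0 = 2/5
(x_2 ⊃ x_1) ⊃ x_1 = 2/5 ⊃ 0 = 3/5
((x_2 ⊃ x_1) ⊃ x_1) ⊃ x_1 = 3/5 ⊃ 0 = 2/5
(((x_2 ⊃ (x_1 ⊃ x_2)) ⊃ x_2) ⊃ ((x_1 ≡ (x_2 ⊃ x_1)) ≡ ¬x_2)) ⊃ (((x_2 ⊃ x_1) ⊃ x_1) ⊃ x_1) = 1 ⊃ 2/5 = 2/5
No assignment yields a value below 2/5, so this is the minimum.

2/5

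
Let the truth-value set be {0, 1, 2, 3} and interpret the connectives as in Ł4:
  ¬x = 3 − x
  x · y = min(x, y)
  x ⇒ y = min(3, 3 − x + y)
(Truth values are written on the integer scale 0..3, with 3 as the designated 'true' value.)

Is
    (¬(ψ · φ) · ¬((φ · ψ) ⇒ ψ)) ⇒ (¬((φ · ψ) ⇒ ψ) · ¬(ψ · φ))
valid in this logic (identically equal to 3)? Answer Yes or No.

φ = 0, ψ = 0 ↦ 3
φ = 0, ψ = 1 ↦ 3
φ = 0, ψ = 2 ↦ 3
φ = 0, ψ = 3 ↦ 3
φ = 1, ψ = 0 ↦ 3
φ = 1, ψ = 1 ↦ 3
φ = 1, ψ = 2 ↦ 3
φ = 1, ψ = 3 ↦ 3
φ = 2, ψ = 0 ↦ 3
φ = 2, ψ = 1 ↦ 3
φ = 2, ψ = 2 ↦ 3
φ = 2, ψ = 3 ↦ 3
φ = 3, ψ = 0 ↦ 3
φ = 3, ψ = 1 ↦ 3
φ = 3, ψ = 2 ↦ 3
φ = 3, ψ = 3 ↦ 3
Every assignment gives a value ≥ 3.

Yes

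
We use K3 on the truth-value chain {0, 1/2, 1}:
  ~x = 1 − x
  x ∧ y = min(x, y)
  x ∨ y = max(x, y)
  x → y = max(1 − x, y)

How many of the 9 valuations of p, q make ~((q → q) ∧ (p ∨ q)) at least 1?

p = 0, q = 0 ↦ 1  ≥
p = 0, q = 1/2 ↦ 1/2  <
p = 0, q = 1 ↦ 0  <
p = 1/2, q = 0 ↦ 1/2  <
p = 1/2, q = 1/2 ↦ 1/2  <
p = 1/2, q = 1 ↦ 0  <
p = 1, q = 0 ↦ 0  <
p = 1, q = 1/2 ↦ 1/2  <
p = 1, q = 1 ↦ 0  <
So 1 of the 9 assignments meets the threshold.

1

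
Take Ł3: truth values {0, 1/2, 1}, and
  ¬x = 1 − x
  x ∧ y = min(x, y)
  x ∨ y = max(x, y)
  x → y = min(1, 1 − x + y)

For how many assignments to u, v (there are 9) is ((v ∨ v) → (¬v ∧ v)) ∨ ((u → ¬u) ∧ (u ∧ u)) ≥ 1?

u = 0, v = 0 ↦ 1  ≥
u = 0, v = 1/2 ↦ 1  ≥
u = 0, v = 1 ↦ 0  <
u = 1/2, v = 0 ↦ 1  ≥
u = 1/2, v = 1/2 ↦ 1  ≥
u = 1/2, v = 1 ↦ 1/2  <
u = 1, v = 0 ↦ 1  ≥
u = 1, v = 1/2 ↦ 1  ≥
u = 1, v = 1 ↦ 0  <
So 6 of the 9 assignments meet the threshold.

6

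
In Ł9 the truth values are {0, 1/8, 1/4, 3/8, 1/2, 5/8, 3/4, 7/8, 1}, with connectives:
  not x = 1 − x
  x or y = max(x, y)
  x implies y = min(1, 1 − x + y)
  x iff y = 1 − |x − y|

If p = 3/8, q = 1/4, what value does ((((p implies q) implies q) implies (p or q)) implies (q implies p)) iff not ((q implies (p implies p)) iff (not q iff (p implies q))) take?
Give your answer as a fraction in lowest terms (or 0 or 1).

1/8

p implies q = 3/8 implies 1/4 = 7/8
(p implies q) implies q = 7/8 implies 1/4 = 3/8
p or q = 3/8 or 1/4 = 3/8
((p implies q) implies q) implies (p or q) = 3/8 implies 3/8 = 1
q implies p = 1/4 implies 3/8 = 1
(((p implies q) implies q) implies (p or q)) implies (q implies p) = 1 implies 1 = 1
p implies p = 3/8 implies 3/8 = 1
q implies (p implies p) = 1/4 implies 1 = 1
not q = not 1/4 = 3/4
p implies q = 3/8 implies 1/4 = 7/8
not q iff (p implies q) = 3/4 iff 7/8 = 7/8
(q implies (p implies p)) iff (not q iff (p implies q)) = 1 iff 7/8 = 7/8
not ((q implies (p implies p)) iff (not q iff (p implies q))) = not 7/8 = 1/8
((((p implies q) implies q) implies (p or q)) implies (q implies p)) iff not ((q implies (p implies p)) iff (not q iff (p implies q))) = 1 iff 1/8 = 1/8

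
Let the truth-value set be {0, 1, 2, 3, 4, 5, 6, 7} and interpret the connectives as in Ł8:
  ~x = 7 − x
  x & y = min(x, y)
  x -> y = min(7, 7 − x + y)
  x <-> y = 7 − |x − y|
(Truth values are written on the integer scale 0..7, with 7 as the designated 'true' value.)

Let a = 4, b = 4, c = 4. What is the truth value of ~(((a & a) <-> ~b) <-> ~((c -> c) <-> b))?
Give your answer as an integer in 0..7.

a & a = 4 & 4 = 4
~b = ~4 = 3
(a & a) <-> ~b = 4 <-> 3 = 6
c -> c = 4 -> 4 = 7
(c -> c) <-> b = 7 <-> 4 = 4
~((c -> c) <-> b) = ~4 = 3
((a & a) <-> ~b) <-> ~((c -> c) <-> b) = 6 <-> 3 = 4
~(((a & a) <-> ~b) <-> ~((c -> c) <-> b)) = ~4 = 3

3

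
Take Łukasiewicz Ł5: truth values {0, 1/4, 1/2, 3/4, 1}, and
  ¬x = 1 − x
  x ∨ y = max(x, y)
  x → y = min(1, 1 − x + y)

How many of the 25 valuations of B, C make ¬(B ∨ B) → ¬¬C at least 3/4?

value 1: 15 assignments (counts)
value 3/4: 4 assignments (counts)
value 1/2: 3 assignments
value 1/4: 2 assignments
value 0: 1 assignment
So 19 of the 25 assignments meet the threshold.

19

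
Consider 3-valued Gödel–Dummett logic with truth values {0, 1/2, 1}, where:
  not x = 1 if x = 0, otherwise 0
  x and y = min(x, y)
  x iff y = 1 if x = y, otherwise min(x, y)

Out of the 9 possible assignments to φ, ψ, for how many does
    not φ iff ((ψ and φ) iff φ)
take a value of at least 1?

5

φ = 0, ψ = 0 ↦ 1  ≥
φ = 0, ψ = 1/2 ↦ 1  ≥
φ = 0, ψ = 1 ↦ 1  ≥
φ = 1/2, ψ = 0 ↦ 1  ≥
φ = 1/2, ψ = 1/2 ↦ 0  <
φ = 1/2, ψ = 1 ↦ 0  <
φ = 1, ψ = 0 ↦ 1  ≥
φ = 1, ψ = 1/2 ↦ 0  <
φ = 1, ψ = 1 ↦ 0  <
So 5 of the 9 assignments meet the threshold.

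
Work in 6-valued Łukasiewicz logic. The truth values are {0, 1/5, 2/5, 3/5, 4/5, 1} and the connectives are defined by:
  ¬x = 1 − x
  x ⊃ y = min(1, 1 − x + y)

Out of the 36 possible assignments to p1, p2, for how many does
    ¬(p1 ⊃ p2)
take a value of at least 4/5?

3

value 1: 1 assignment (counts)
value 4/5: 2 assignments (counts)
value 3/5: 3 assignments
value 2/5: 4 assignments
value 1/5: 5 assignments
value 0: 21 assignments
So 3 of the 36 assignments meet the threshold.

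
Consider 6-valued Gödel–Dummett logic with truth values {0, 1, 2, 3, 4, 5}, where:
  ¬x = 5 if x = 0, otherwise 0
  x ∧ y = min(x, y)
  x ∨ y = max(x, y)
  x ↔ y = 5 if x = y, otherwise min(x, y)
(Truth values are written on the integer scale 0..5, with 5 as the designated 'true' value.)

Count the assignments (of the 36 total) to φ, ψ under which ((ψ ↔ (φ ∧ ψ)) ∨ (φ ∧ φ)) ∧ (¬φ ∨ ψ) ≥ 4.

5

value 5: 2 assignments (counts)
value 4: 3 assignments (counts)
value 3: 5 assignments
value 2: 7 assignments
value 1: 9 assignments
value 0: 10 assignments
So 5 of the 36 assignments meet the threshold.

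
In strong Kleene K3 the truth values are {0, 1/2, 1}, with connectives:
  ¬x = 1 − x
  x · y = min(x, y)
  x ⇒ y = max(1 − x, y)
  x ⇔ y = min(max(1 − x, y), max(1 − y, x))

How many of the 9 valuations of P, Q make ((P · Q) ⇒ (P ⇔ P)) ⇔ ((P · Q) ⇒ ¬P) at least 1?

P = 0, Q = 0 ↦ 1  ≥
P = 0, Q = 1/2 ↦ 1  ≥
P = 0, Q = 1 ↦ 1  ≥
P = 1/2, Q = 0 ↦ 1  ≥
P = 1/2, Q = 1/2 ↦ 1/2  <
P = 1/2, Q = 1 ↦ 1/2  <
P = 1, Q = 0 ↦ 1  ≥
P = 1, Q = 1/2 ↦ 1/2  <
P = 1, Q = 1 ↦ 0  <
So 5 of the 9 assignments meet the threshold.

5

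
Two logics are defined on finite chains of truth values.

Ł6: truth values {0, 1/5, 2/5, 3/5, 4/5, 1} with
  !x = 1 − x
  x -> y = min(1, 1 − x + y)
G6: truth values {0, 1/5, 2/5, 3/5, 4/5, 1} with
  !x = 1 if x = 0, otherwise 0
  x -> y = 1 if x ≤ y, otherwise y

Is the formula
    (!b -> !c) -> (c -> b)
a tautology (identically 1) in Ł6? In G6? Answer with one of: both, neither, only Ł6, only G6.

In Ł6: every assignment gives 1 — tautology.
In G6: at b = 1/5, c = 2/5 the value is 1/5 — not a tautology.

only Ł6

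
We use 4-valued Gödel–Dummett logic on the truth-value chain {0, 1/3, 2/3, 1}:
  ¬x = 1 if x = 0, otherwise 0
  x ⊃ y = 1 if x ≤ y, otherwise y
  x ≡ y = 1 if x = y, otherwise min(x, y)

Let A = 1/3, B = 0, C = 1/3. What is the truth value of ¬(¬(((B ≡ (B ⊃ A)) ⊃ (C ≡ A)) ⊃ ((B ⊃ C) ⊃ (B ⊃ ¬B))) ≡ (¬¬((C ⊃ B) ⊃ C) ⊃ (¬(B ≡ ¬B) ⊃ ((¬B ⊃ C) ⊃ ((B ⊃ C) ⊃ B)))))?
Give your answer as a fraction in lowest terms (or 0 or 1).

B ⊃ A = 0 ⊃ 1/3 = 1
B ≡ (B ⊃ A) = 0 ≡ 1 = 0
C ≡ A = 1/3 ≡ 1/3 = 1
(B ≡ (B ⊃ A)) ⊃ (C ≡ A) = 0 ⊃ 1 = 1
B ⊃ C = 0 ⊃ 1/3 = 1
¬B = ¬0 = 1
B ⊃ ¬B = 0 ⊃ 1 = 1
(B ⊃ C) ⊃ (B ⊃ ¬B) = 1 ⊃ 1 = 1
((B ≡ (B ⊃ A)) ⊃ (C ≡ A)) ⊃ ((B ⊃ C) ⊃ (B ⊃ ¬B)) = 1 ⊃ 1 = 1
¬(((B ≡ (B ⊃ A)) ⊃ (C ≡ A)) ⊃ ((B ⊃ C) ⊃ (B ⊃ ¬B))) = ¬1 = 0
C ⊃ B = 1/3 ⊃ 0 = 0
(C ⊃ B) ⊃ C = 0 ⊃ 1/3 = 1
¬((C ⊃ B) ⊃ C) = ¬1 = 0
¬¬((C ⊃ B) ⊃ C) = ¬0 = 1
¬B = ¬0 = 1
B ≡ ¬B = 0 ≡ 1 = 0
¬(B ≡ ¬B) = ¬0 = 1
¬B = ¬0 = 1
¬B ⊃ C = 1 ⊃ 1/3 = 1/3
B ⊃ C = 0 ⊃ 1/3 = 1
(B ⊃ C) ⊃ B = 1 ⊃ 0 = 0
(¬B ⊃ C) ⊃ ((B ⊃ C) ⊃ B) = 1/3 ⊃ 0 = 0
¬(B ≡ ¬B) ⊃ ((¬B ⊃ C) ⊃ ((B ⊃ C) ⊃ B)) = 1 ⊃ 0 = 0
¬¬((C ⊃ B) ⊃ C) ⊃ (¬(B ≡ ¬B) ⊃ ((¬B ⊃ C) ⊃ ((B ⊃ C) ⊃ B))) = 1 ⊃ 0 = 0
¬(((B ≡ (B ⊃ A)) ⊃ (C ≡ A)) ⊃ ((B ⊃ C) ⊃ (B ⊃ ¬B))) ≡ (¬¬((C ⊃ B) ⊃ C) ⊃ (¬(B ≡ ¬B) ⊃ ((¬B ⊃ C) ⊃ ((B ⊃ C) ⊃ B)))) = 0 ≡ 0 = 1
¬(¬(((B ≡ (B ⊃ A)) ⊃ (C ≡ A)) ⊃ ((B ⊃ C) ⊃ (B ⊃ ¬B))) ≡ (¬¬((C ⊃ B) ⊃ C) ⊃ (¬(B ≡ ¬B) ⊃ ((¬B ⊃ C) ⊃ ((B ⊃ C) ⊃ B))))) = ¬1 = 0

0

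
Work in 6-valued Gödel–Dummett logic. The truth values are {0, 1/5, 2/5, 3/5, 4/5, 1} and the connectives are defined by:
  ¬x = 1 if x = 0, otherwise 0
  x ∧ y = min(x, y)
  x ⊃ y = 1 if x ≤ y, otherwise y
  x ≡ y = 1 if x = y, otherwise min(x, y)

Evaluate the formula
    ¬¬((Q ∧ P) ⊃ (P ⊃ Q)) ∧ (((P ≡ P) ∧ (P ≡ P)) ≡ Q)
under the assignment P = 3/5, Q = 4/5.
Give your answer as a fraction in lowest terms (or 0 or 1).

Q ∧ P = 4/5 ∧ 3/5 = 3/5
P ⊃ Q = 3/5 ⊃ 4/5 = 1
(Q ∧ P) ⊃ (P ⊃ Q) = 3/5 ⊃ 1 = 1
¬((Q ∧ P) ⊃ (P ⊃ Q)) = ¬1 = 0
¬¬((Q ∧ P) ⊃ (P ⊃ Q)) = ¬0 = 1
P ≡ P = 3/5 ≡ 3/5 = 1
P ≡ P = 3/5 ≡ 3/5 = 1
(P ≡ P) ∧ (P ≡ P) = 1 ∧ 1 = 1
((P ≡ P) ∧ (P ≡ P)) ≡ Q = 1 ≡ 4/5 = 4/5
¬¬((Q ∧ P) ⊃ (P ⊃ Q)) ∧ (((P ≡ P) ∧ (P ≡ P)) ≡ Q) = 1 ∧ 4/5 = 4/5

4/5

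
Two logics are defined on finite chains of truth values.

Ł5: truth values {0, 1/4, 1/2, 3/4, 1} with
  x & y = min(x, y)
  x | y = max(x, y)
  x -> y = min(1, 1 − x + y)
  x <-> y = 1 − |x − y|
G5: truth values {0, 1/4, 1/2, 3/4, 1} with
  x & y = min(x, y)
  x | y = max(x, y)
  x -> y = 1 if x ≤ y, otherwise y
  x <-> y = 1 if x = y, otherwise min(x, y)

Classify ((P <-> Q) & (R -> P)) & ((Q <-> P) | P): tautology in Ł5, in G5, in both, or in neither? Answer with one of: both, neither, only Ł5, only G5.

neither

In Ł5: at P = 0, Q = 0, R = 1/4 the value is 3/4 — not a tautology.
In G5: at P = 0, Q = 0, R = 1/4 the value is 0 — not a tautology.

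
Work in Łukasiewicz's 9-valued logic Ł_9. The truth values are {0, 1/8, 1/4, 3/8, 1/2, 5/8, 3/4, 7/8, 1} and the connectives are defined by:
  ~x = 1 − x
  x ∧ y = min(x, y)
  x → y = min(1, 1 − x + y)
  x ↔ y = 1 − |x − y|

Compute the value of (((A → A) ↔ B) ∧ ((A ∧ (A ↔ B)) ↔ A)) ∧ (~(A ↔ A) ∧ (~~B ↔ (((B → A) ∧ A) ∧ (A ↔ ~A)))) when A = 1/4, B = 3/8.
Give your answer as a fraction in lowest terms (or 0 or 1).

A → A = 1/4 → 1/4 = 1
(A → A) ↔ B = 1 ↔ 3/8 = 3/8
A ↔ B = 1/4 ↔ 3/8 = 7/8
A ∧ (A ↔ B) = 1/4 ∧ 7/8 = 1/4
(A ∧ (A ↔ B)) ↔ A = 1/4 ↔ 1/4 = 1
((A → A) ↔ B) ∧ ((A ∧ (A ↔ B)) ↔ A) = 3/8 ∧ 1 = 3/8
A ↔ A = 1/4 ↔ 1/4 = 1
~(A ↔ A) = ~1 = 0
~B = ~3/8 = 5/8
~~B = ~5/8 = 3/8
B → A = 3/8 → 1/4 = 7/8
(B → A) ∧ A = 7/8 ∧ 1/4 = 1/4
~A = ~1/4 = 3/4
A ↔ ~A = 1/4 ↔ 3/4 = 1/2
((B → A) ∧ A) ∧ (A ↔ ~A) = 1/4 ∧ 1/2 = 1/4
~~B ↔ (((B → A) ∧ A) ∧ (A ↔ ~A)) = 3/8 ↔ 1/4 = 7/8
~(A ↔ A) ∧ (~~B ↔ (((B → A) ∧ A) ∧ (A ↔ ~A))) = 0 ∧ 7/8 = 0
(((A → A) ↔ B) ∧ ((A ∧ (A ↔ B)) ↔ A)) ∧ (~(A ↔ A) ∧ (~~B ↔ (((B → A) ∧ A) ∧ (A ↔ ~A)))) = 3/8 ∧ 0 = 0

0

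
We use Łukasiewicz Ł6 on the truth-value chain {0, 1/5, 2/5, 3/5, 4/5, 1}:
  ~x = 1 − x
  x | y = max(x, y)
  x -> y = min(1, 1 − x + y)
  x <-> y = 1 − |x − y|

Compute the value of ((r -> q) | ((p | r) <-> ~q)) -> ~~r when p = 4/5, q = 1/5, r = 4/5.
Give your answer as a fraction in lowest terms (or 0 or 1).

4/5

r -> q = 4/5 -> 1/5 = 2/5
p | r = 4/5 | 4/5 = 4/5
~q = ~1/5 = 4/5
(p | r) <-> ~q = 4/5 <-> 4/5 = 1
(r -> q) | ((p | r) <-> ~q) = 2/5 | 1 = 1
~r = ~4/5 = 1/5
~~r = ~1/5 = 4/5
((r -> q) | ((p | r) <-> ~q)) -> ~~r = 1 -> 4/5 = 4/5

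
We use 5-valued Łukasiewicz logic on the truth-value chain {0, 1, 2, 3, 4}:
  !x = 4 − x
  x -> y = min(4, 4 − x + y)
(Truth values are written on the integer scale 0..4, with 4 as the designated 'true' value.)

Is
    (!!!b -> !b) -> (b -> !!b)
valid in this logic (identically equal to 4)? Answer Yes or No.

b = 0 ↦ 4
b = 1 ↦ 4
b = 2 ↦ 4
b = 3 ↦ 4
b = 4 ↦ 4
Every assignment gives a value ≥ 4.

Yes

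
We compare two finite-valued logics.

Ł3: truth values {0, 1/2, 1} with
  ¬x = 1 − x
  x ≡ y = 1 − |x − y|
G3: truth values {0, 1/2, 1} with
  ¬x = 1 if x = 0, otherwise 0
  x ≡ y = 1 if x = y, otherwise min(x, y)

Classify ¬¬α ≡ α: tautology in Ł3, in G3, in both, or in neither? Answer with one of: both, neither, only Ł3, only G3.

only Ł3

In Ł3: every assignment gives 1 — tautology.
In G3: at α = 1/2 the value is 1/2 — not a tautology.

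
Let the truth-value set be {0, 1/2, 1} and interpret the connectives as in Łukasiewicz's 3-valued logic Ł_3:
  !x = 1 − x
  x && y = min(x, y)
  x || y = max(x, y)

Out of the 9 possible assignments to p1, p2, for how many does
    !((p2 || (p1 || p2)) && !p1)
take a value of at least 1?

p1 = 0, p2 = 0 ↦ 1  ≥
p1 = 0, p2 = 1/2 ↦ 1/2  <
p1 = 0, p2 = 1 ↦ 0  <
p1 = 1/2, p2 = 0 ↦ 1/2  <
p1 = 1/2, p2 = 1/2 ↦ 1/2  <
p1 = 1/2, p2 = 1 ↦ 1/2  <
p1 = 1, p2 = 0 ↦ 1  ≥
p1 = 1, p2 = 1/2 ↦ 1  ≥
p1 = 1, p2 = 1 ↦ 1  ≥
So 4 of the 9 assignments meet the threshold.

4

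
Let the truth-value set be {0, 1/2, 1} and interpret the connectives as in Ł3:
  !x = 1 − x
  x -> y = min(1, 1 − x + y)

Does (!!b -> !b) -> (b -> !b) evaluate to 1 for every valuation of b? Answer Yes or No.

Yes

b = 0 ↦ 1
b = 1/2 ↦ 1
b = 1 ↦ 1
Every assignment gives a value ≥ 1.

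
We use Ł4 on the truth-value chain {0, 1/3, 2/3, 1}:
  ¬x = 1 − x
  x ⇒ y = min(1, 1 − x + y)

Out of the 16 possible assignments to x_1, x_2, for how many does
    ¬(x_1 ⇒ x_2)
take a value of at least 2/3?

x_1 = 0, x_2 = 0 ↦ 0  <
x_1 = 0, x_2 = 1/3 ↦ 0  <
x_1 = 0, x_2 = 2/3 ↦ 0  <
x_1 = 0, x_2 = 1 ↦ 0  <
x_1 = 1/3, x_2 = 0 ↦ 1/3  <
x_1 = 1/3, x_2 = 1/3 ↦ 0  <
x_1 = 1/3, x_2 = 2/3 ↦ 0  <
x_1 = 1/3, x_2 = 1 ↦ 0  <
x_1 = 2/3, x_2 = 0 ↦ 2/3  ≥
x_1 = 2/3, x_2 = 1/3 ↦ 1/3  <
x_1 = 2/3, x_2 = 2/3 ↦ 0  <
x_1 = 2/3, x_2 = 1 ↦ 0  <
x_1 = 1, x_2 = 0 ↦ 1  ≥
x_1 = 1, x_2 = 1/3 ↦ 2/3  ≥
x_1 = 1, x_2 = 2/3 ↦ 1/3  <
x_1 = 1, x_2 = 1 ↦ 0  <
So 3 of the 16 assignments meet the threshold.

3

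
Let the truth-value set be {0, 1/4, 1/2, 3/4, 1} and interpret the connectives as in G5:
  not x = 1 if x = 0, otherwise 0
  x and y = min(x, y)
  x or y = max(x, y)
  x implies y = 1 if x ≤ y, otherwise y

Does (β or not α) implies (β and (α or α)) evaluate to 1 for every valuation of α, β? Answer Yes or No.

Counterexample: take α = 0, β = 0.
not α = not 0 = 1
β or not α = 0 or 1 = 1
α or α = 0 or 0 = 0
β and (α or α) = 0 and 0 = 0
(β or not α) implies (β and (α or α)) = 1 implies 0 = 0
This gives 0 ≠ 1.

No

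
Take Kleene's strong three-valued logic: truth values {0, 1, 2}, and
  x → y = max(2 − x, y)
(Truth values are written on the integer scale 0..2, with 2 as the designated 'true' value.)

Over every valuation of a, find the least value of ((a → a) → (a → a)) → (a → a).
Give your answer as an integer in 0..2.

Take a = 1:
a → a = 1 → 1 = 1
a → a = 1 → 1 = 1
(a → a) → (a → a) = 1 → 1 = 1
a → a = 1 → 1 = 1
((a → a) → (a → a)) → (a → a) = 1 → 1 = 1
No assignment yields a value below 1, so this is the minimum.

1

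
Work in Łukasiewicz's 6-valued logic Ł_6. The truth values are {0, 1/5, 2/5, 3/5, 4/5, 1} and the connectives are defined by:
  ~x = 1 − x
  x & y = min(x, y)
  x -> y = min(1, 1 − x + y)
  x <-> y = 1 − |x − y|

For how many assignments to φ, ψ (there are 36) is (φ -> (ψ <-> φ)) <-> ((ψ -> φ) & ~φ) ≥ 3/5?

18

value 1: 2 assignments (counts)
value 4/5: 6 assignments (counts)
value 3/5: 10 assignments (counts)
value 2/5: 10 assignments
value 1/5: 6 assignments
value 0: 2 assignments
So 18 of the 36 assignments meet the threshold.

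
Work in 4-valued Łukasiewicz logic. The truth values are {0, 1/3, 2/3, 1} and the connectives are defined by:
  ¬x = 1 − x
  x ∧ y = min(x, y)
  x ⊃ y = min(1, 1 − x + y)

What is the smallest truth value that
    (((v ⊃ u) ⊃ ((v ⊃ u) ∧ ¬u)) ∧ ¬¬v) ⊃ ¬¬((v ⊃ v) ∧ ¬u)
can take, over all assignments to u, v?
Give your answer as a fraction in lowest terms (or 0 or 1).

2/3

Take u = 1/3, v = 1:
v ⊃ u = 1 ⊃ 1/3 = 1/3
v ⊃ u = 1 ⊃ 1/3 = 1/3
¬u = ¬1/3 = 2/3
(v ⊃ u) ∧ ¬u = 1/3 ∧ 2/3 = 1/3
(v ⊃ u) ⊃ ((v ⊃ u) ∧ ¬u) = 1/3 ⊃ 1/3 = 1
¬v = ¬1 = 0
¬¬v = ¬0 = 1
((v ⊃ u) ⊃ ((v ⊃ u) ∧ ¬u)) ∧ ¬¬v = 1 ∧ 1 = 1
v ⊃ v = 1 ⊃ 1 = 1
¬u = ¬1/3 = 2/3
(v ⊃ v) ∧ ¬u = 1 ∧ 2/3 = 2/3
¬((v ⊃ v) ∧ ¬u) = ¬2/3 = 1/3
¬¬((v ⊃ v) ∧ ¬u) = ¬1/3 = 2/3
(((v ⊃ u) ⊃ ((v ⊃ u) ∧ ¬u)) ∧ ¬¬v) ⊃ ¬¬((v ⊃ v) ∧ ¬u) = 1 ⊃ 2/3 = 2/3
No assignment yields a value below 2/3, so this is the minimum.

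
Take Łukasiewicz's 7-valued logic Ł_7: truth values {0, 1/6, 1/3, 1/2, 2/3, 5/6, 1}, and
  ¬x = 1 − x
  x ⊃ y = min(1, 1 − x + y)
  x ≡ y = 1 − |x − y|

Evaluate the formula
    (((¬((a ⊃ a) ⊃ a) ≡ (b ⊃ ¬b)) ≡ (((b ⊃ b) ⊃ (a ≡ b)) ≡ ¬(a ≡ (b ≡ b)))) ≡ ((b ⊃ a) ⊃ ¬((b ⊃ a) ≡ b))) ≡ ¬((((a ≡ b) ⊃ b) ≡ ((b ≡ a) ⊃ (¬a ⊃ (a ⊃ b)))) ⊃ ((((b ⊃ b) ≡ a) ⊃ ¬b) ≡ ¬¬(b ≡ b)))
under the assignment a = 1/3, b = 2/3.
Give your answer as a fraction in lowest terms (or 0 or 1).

2/3

a ⊃ a = 1/3 ⊃ 1/3 = 1
(a ⊃ a) ⊃ a = 1 ⊃ 1/3 = 1/3
¬((a ⊃ a) ⊃ a) = ¬1/3 = 2/3
¬b = ¬2/3 = 1/3
b ⊃ ¬b = 2/3 ⊃ 1/3 = 2/3
¬((a ⊃ a) ⊃ a) ≡ (b ⊃ ¬b) = 2/3 ≡ 2/3 = 1
b ⊃ b = 2/3 ⊃ 2/3 = 1
a ≡ b = 1/3 ≡ 2/3 = 2/3
(b ⊃ b) ⊃ (a ≡ b) = 1 ⊃ 2/3 = 2/3
b ≡ b = 2/3 ≡ 2/3 = 1
a ≡ (b ≡ b) = 1/3 ≡ 1 = 1/3
¬(a ≡ (b ≡ b)) = ¬1/3 = 2/3
((b ⊃ b) ⊃ (a ≡ b)) ≡ ¬(a ≡ (b ≡ b)) = 2/3 ≡ 2/3 = 1
(¬((a ⊃ a) ⊃ a) ≡ (b ⊃ ¬b)) ≡ (((b ⊃ b) ⊃ (a ≡ b)) ≡ ¬(a ≡ (b ≡ b))) = 1 ≡ 1 = 1
b ⊃ a = 2/3 ⊃ 1/3 = 2/3
b ⊃ a = 2/3 ⊃ 1/3 = 2/3
(b ⊃ a) ≡ b = 2/3 ≡ 2/3 = 1
¬((b ⊃ a) ≡ b) = ¬1 = 0
(b ⊃ a) ⊃ ¬((b ⊃ a) ≡ b) = 2/3 ⊃ 0 = 1/3
((¬((a ⊃ a) ⊃ a) ≡ (b ⊃ ¬b)) ≡ (((b ⊃ b) ⊃ (a ≡ b)) ≡ ¬(a ≡ (b ≡ b)))) ≡ ((b ⊃ a) ⊃ ¬((b ⊃ a) ≡ b)) = 1 ≡ 1/3 = 1/3
a ≡ b = 1/3 ≡ 2/3 = 2/3
(a ≡ b) ⊃ b = 2/3 ⊃ 2/3 = 1
b ≡ a = 2/3 ≡ 1/3 = 2/3
¬a = ¬1/3 = 2/3
a ⊃ b = 1/3 ⊃ 2/3 = 1
¬a ⊃ (a ⊃ b) = 2/3 ⊃ 1 = 1
(b ≡ a) ⊃ (¬a ⊃ (a ⊃ b)) = 2/3 ⊃ 1 = 1
((a ≡ b) ⊃ b) ≡ ((b ≡ a) ⊃ (¬a ⊃ (a ⊃ b))) = 1 ≡ 1 = 1
b ⊃ b = 2/3 ⊃ 2/3 = 1
(b ⊃ b) ≡ a = 1 ≡ 1/3 = 1/3
¬b = ¬2/3 = 1/3
((b ⊃ b) ≡ a) ⊃ ¬b = 1/3 ⊃ 1/3 = 1
b ≡ b = 2/3 ≡ 2/3 = 1
¬(b ≡ b) = ¬1 = 0
¬¬(b ≡ b) = ¬0 = 1
(((b ⊃ b) ≡ a) ⊃ ¬b) ≡ ¬¬(b ≡ b) = 1 ≡ 1 = 1
(((a ≡ b) ⊃ b) ≡ ((b ≡ a) ⊃ (¬a ⊃ (a ⊃ b)))) ⊃ ((((b ⊃ b) ≡ a) ⊃ ¬b) ≡ ¬¬(b ≡ b)) = 1 ⊃ 1 = 1
¬((((a ≡ b) ⊃ b) ≡ ((b ≡ a) ⊃ (¬a ⊃ (a ⊃ b)))) ⊃ ((((b ⊃ b) ≡ a) ⊃ ¬b) ≡ ¬¬(b ≡ b))) = ¬1 = 0
(((¬((a ⊃ a) ⊃ a) ≡ (b ⊃ ¬b)) ≡ (((b ⊃ b) ⊃ (a ≡ b)) ≡ ¬(a ≡ (b ≡ b)))) ≡ ((b ⊃ a) ⊃ ¬((b ⊃ a) ≡ b))) ≡ ¬((((a ≡ b) ⊃ b) ≡ ((b ≡ a) ⊃ (¬a ⊃ (a ⊃ b)))) ⊃ ((((b ⊃ b) ≡ a) ⊃ ¬b) ≡ ¬¬(b ≡ b))) = 1/3 ≡ 0 = 2/3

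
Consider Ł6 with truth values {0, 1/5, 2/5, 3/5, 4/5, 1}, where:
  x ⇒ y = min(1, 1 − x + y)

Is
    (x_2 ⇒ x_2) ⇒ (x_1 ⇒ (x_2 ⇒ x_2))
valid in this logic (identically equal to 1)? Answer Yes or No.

Yes

At x_1 = 1/5, x_2 = 3/5, for instance:
x_2 ⇒ x_2 = 3/5 ⇒ 3/5 = 1
x_1 ⇒ (x_2 ⇒ x_2) = 1/5 ⇒ 1 = 1
(x_2 ⇒ x_2) ⇒ (x_1 ⇒ (x_2 ⇒ x_2)) = 1 ⇒ 1 = 1
and checking the remaining 35 assignments likewise gives ≥ 1 in every case.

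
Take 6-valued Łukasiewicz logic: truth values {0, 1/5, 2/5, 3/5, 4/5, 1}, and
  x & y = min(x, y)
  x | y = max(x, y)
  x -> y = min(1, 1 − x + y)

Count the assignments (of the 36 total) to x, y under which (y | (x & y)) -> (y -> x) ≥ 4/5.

value 1: 27 assignments (counts)
value 4/5: 3 assignments (counts)
value 3/5: 2 assignments
value 2/5: 2 assignments
value 1/5: 1 assignment
value 0: 1 assignment
So 30 of the 36 assignments meet the threshold.

30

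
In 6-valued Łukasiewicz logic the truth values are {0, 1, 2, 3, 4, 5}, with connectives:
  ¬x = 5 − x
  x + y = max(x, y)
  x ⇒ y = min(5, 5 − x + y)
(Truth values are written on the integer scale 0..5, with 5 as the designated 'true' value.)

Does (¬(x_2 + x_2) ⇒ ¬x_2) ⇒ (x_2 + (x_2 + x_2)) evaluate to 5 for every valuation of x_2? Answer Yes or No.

Counterexample: take x_2 = 0.
x_2 + x_2 = 0 + 0 = 0
¬(x_2 + x_2) = ¬0 = 5
¬x_2 = ¬0 = 5
¬(x_2 + x_2) ⇒ ¬x_2 = 5 ⇒ 5 = 5
x_2 + x_2 = 0 + 0 = 0
x_2 + (x_2 + x_2) = 0 + 0 = 0
(¬(x_2 + x_2) ⇒ ¬x_2) ⇒ (x_2 + (x_2 + x_2)) = 5 ⇒ 0 = 0
This gives 0 ≠ 5.

No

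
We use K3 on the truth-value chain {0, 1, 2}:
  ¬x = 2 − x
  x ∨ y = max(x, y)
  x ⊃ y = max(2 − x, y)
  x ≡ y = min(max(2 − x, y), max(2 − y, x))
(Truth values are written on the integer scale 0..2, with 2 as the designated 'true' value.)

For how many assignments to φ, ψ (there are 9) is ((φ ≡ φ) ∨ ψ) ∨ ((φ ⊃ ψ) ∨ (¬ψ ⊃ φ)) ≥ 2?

φ = 0, ψ = 0 ↦ 2  ≥
φ = 0, ψ = 1 ↦ 2  ≥
φ = 0, ψ = 2 ↦ 2  ≥
φ = 1, ψ = 0 ↦ 1  <
φ = 1, ψ = 1 ↦ 1  <
φ = 1, ψ = 2 ↦ 2  ≥
φ = 2, ψ = 0 ↦ 2  ≥
φ = 2, ψ = 1 ↦ 2  ≥
φ = 2, ψ = 2 ↦ 2  ≥
So 7 of the 9 assignments meet the threshold.

7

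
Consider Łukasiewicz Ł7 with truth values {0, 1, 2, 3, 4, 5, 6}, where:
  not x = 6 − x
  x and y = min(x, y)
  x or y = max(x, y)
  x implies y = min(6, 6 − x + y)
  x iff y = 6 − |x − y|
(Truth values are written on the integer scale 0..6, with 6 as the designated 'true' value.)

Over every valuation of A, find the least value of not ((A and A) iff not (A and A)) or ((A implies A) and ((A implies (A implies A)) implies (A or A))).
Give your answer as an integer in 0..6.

2

Take A = 2:
A and A = 2 and 2 = 2
A and A = 2 and 2 = 2
not (A and A) = not 2 = 4
(A and A) iff not (A and A) = 2 iff 4 = 4
not ((A and A) iff not (A and A)) = not 4 = 2
A implies A = 2 implies 2 = 6
A implies A = 2 implies 2 = 6
A implies (A implies A) = 2 implies 6 = 6
A or A = 2 or 2 = 2
(A implies (A implies A)) implies (A or A) = 6 implies 2 = 2
(A implies A) and ((A implies (A implies A)) implies (A or A)) = 6 and 2 = 2
not ((A and A) iff not (A and A)) or ((A implies A) and ((A implies (A implies A)) implies (A or A))) = 2 or 2 = 2
No assignment yields a value below 2, so this is the minimum.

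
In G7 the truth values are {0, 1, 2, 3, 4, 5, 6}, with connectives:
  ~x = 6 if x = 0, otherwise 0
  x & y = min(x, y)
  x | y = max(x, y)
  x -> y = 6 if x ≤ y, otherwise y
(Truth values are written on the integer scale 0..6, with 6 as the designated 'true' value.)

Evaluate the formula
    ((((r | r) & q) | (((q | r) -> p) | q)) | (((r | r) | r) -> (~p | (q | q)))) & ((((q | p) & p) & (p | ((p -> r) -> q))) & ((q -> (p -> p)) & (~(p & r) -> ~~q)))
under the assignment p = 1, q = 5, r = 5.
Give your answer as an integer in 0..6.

r | r = 5 | 5 = 5
(r | r) & q = 5 & 5 = 5
q | r = 5 | 5 = 5
(q | r) -> p = 5 -> 1 = 1
((q | r) -> p) | q = 1 | 5 = 5
((r | r) & q) | (((q | r) -> p) | q) = 5 | 5 = 5
r | r = 5 | 5 = 5
(r | r) | r = 5 | 5 = 5
~p = ~1 = 0
q | q = 5 | 5 = 5
~p | (q | q) = 0 | 5 = 5
((r | r) | r) -> (~p | (q | q)) = 5 -> 5 = 6
(((r | r) & q) | (((q | r) -> p) | q)) | (((r | r) | r) -> (~p | (q | q))) = 5 | 6 = 6
q | p = 5 | 1 = 5
(q | p) & p = 5 & 1 = 1
p -> r = 1 -> 5 = 6
(p -> r) -> q = 6 -> 5 = 5
p | ((p -> r) -> q) = 1 | 5 = 5
((q | p) & p) & (p | ((p -> r) -> q)) = 1 & 5 = 1
p -> p = 1 -> 1 = 6
q -> (p -> p) = 5 -> 6 = 6
p & r = 1 & 5 = 1
~(p & r) = ~1 = 0
~q = ~5 = 0
~~q = ~0 = 6
~(p & r) -> ~~q = 0 -> 6 = 6
(q -> (p -> p)) & (~(p & r) -> ~~q) = 6 & 6 = 6
(((q | p) & p) & (p | ((p -> r) -> q))) & ((q -> (p -> p)) & (~(p & r) -> ~~q)) = 1 & 6 = 1
((((r | r) & q) | (((q | r) -> p) | q)) | (((r | r) | r) -> (~p | (q | q)))) & ((((q | p) & p) & (p | ((p -> r) -> q))) & ((q -> (p -> p)) & (~(p & r) -> ~~q))) = 6 & 1 = 1

1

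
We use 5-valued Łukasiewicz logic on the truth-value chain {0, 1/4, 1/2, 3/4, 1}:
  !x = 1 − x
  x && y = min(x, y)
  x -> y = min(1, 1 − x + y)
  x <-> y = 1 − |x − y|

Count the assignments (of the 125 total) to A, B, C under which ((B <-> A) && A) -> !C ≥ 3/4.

107

value 1: 88 assignments (counts)
value 3/4: 19 assignments (counts)
value 1/2: 12 assignments
value 1/4: 5 assignments
value 0: 1 assignment
So 107 of the 125 assignments meet the threshold.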